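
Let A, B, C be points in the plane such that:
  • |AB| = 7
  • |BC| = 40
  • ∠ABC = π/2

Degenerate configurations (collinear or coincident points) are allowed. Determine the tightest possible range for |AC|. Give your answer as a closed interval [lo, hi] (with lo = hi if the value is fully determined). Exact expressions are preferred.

|AB| ∈ {7}
|BC| ∈ {40}
|AC| ∈ {√(1649)}

|AC| = √(1649)  (≈ 40.6079)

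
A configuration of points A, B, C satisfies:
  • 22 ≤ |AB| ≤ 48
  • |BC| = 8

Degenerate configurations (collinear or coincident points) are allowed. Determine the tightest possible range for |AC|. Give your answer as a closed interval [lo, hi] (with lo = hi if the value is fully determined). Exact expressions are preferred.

|AB| ∈ [22, 48]
|BC| ∈ {8}
|AC| ∈ [14, 56]

|AC| ∈ [14, 56]  (≈ [14.0000, 56.0000])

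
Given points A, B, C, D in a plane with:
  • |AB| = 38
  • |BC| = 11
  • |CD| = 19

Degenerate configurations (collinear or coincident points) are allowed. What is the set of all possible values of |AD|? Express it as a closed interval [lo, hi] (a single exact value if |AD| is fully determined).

|AB| ∈ {38}
|BC| ∈ {11}
|CD| ∈ {19}
|AC| ∈ [27, 49]
|BD| ∈ [8, 30]
|AD| ∈ [8, 68]

|AD| ∈ [8, 68]  (≈ [8.0000, 68.0000])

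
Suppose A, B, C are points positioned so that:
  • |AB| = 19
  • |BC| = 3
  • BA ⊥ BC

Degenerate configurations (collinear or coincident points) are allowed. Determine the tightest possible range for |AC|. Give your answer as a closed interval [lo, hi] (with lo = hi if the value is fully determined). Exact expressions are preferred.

|AC| = √(370)  (≈ 19.2354)

|AB| ∈ {19}
|BC| ∈ {3}
|AC| ∈ {√(370)}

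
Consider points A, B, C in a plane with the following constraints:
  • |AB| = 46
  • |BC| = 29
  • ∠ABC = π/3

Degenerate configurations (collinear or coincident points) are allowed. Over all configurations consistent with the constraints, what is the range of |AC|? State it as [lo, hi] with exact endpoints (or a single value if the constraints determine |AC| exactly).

|AC| = √(1623)  (≈ 40.2865)

|AB| ∈ {46}
|BC| ∈ {29}
|AC| ∈ {√(1623)}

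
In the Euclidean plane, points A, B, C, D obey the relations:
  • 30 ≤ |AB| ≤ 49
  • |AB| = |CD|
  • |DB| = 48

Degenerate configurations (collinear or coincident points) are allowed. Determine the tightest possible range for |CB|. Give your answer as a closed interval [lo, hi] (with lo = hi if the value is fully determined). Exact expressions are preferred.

|CB| ∈ [0, 97]  (≈ [0.0000, 97.0000])

|AB| ∈ [30, 49]
|BD| ∈ {48}
|CD| ∈ [30, 49]
|AD| ∈ [0, 97]
|BC| ∈ [0, 97]
|AC| ∈ [0, 146]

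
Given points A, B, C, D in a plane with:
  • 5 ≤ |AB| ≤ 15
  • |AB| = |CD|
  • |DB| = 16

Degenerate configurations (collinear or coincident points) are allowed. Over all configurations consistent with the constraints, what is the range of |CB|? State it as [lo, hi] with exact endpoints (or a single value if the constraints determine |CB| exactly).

|CB| ∈ [1, 31]  (≈ [1.0000, 31.0000])

|AB| ∈ [5, 15]
|BD| ∈ {16}
|CD| ∈ [5, 15]
|AD| ∈ [1, 31]
|BC| ∈ [1, 31]
|AC| ∈ [0, 46]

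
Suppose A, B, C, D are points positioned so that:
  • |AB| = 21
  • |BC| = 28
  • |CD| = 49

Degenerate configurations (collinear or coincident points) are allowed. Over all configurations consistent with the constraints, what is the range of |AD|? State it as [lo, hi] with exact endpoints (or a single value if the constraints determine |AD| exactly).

|AB| ∈ {21}
|BC| ∈ {28}
|CD| ∈ {49}
|AC| ∈ [7, 49]
|BD| ∈ [21, 77]
|AD| ∈ [0, 98]

|AD| ∈ [0, 98]  (≈ [0.0000, 98.0000])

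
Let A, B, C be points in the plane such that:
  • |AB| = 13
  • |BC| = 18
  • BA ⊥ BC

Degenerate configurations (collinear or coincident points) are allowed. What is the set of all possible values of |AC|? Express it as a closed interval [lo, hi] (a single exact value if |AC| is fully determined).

|AC| = √(493)  (≈ 22.2036)

|AB| ∈ {13}
|BC| ∈ {18}
|AC| ∈ {√(493)}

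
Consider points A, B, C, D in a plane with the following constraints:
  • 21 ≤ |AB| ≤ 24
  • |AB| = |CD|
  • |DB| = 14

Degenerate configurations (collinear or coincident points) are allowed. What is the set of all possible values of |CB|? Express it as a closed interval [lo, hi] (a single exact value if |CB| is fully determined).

|AB| ∈ [21, 24]
|BD| ∈ {14}
|CD| ∈ [21, 24]
|AD| ∈ [7, 38]
|BC| ∈ [7, 38]
|AC| ∈ [0, 62]

|CB| ∈ [7, 38]  (≈ [7.0000, 38.0000])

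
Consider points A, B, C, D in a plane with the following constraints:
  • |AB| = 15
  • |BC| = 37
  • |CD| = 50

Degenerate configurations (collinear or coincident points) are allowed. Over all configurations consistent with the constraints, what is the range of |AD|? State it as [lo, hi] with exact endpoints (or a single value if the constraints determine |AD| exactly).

|AD| ∈ [0, 102]  (≈ [0.0000, 102.0000])

|AB| ∈ {15}
|BC| ∈ {37}
|CD| ∈ {50}
|AC| ∈ [22, 52]
|BD| ∈ [13, 87]
|AD| ∈ [0, 102]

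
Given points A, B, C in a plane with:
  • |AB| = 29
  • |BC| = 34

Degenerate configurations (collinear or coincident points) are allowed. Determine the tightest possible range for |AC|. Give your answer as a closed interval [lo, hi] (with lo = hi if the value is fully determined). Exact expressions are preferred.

|AB| ∈ {29}
|BC| ∈ {34}
|AC| ∈ [5, 63]

|AC| ∈ [5, 63]  (≈ [5.0000, 63.0000])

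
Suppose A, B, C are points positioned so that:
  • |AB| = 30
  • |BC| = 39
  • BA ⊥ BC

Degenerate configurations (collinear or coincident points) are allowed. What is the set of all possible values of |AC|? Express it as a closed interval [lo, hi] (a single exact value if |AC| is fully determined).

|AC| = 3·√(269)  (≈ 49.2037)

|AB| ∈ {30}
|BC| ∈ {39}
|AC| ∈ {3·√(269)}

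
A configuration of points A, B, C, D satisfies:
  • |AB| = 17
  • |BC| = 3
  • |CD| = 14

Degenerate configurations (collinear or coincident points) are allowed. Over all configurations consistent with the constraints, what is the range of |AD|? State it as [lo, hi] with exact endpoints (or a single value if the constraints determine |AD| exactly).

|AB| ∈ {17}
|BC| ∈ {3}
|CD| ∈ {14}
|AC| ∈ [14, 20]
|BD| ∈ [11, 17]
|AD| ∈ [0, 34]

|AD| ∈ [0, 34]  (≈ [0.0000, 34.0000])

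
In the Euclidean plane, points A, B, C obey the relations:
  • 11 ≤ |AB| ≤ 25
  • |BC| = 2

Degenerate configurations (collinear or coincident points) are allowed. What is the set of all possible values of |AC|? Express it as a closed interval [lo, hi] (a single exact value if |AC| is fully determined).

|AB| ∈ [11, 25]
|BC| ∈ {2}
|AC| ∈ [9, 27]

|AC| ∈ [9, 27]  (≈ [9.0000, 27.0000])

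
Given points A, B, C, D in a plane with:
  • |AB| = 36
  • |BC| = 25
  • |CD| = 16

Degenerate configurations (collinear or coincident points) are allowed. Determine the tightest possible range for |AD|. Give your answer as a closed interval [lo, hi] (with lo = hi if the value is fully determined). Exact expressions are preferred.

|AB| ∈ {36}
|BC| ∈ {25}
|CD| ∈ {16}
|AC| ∈ [11, 61]
|BD| ∈ [9, 41]
|AD| ∈ [0, 77]

|AD| ∈ [0, 77]  (≈ [0.0000, 77.0000])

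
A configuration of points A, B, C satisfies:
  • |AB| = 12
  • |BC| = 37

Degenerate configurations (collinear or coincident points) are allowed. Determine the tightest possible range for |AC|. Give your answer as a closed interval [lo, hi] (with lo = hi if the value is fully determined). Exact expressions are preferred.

|AC| ∈ [25, 49]  (≈ [25.0000, 49.0000])

|AB| ∈ {12}
|BC| ∈ {37}
|AC| ∈ [25, 49]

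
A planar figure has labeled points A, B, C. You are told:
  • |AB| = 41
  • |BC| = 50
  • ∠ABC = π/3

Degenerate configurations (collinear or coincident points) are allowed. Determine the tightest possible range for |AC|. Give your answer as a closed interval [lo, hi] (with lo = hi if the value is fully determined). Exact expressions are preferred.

|AC| = √(2131)  (≈ 46.1628)

|AB| ∈ {41}
|BC| ∈ {50}
|AC| ∈ {√(2131)}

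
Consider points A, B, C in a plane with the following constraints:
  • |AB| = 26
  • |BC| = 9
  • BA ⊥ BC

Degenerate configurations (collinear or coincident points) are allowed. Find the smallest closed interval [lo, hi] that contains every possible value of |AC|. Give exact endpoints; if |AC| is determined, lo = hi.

|AB| ∈ {26}
|BC| ∈ {9}
|AC| ∈ {√(757)}

|AC| = √(757)  (≈ 27.5136)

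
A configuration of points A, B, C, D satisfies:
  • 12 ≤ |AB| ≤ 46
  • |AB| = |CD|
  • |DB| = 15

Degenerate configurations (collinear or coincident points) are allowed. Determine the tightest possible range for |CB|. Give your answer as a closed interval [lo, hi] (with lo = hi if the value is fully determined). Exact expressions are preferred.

|CB| ∈ [0, 61]  (≈ [0.0000, 61.0000])

|AB| ∈ [12, 46]
|BD| ∈ {15}
|CD| ∈ [12, 46]
|AD| ∈ [0, 61]
|BC| ∈ [0, 61]
|AC| ∈ [0, 107]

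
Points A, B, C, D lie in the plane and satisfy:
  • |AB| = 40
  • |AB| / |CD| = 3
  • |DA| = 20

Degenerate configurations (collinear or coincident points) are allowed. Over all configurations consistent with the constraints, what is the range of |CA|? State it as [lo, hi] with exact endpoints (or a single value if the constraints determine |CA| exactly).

|CA| ∈ [20/3, 100/3]  (≈ [6.6667, 33.3333])

|AB| ∈ {40}
|AD| ∈ {20}
|CD| ∈ {40/3}
|BD| ∈ [20, 60]
|AC| ∈ [20/3, 100/3]
|BC| ∈ [20/3, 220/3]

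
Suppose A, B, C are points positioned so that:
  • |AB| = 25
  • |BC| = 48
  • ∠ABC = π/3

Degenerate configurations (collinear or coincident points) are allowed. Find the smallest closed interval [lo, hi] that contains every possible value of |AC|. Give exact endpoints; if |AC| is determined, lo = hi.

|AC| = √(1729)  (≈ 41.5812)

|AB| ∈ {25}
|BC| ∈ {48}
|AC| ∈ {√(1729)}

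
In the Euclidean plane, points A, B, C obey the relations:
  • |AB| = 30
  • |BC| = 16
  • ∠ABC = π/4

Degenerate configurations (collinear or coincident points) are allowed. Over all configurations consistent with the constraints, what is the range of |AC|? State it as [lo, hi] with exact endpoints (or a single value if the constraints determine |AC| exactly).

|AC| = 2·√(289 - 120·√(2))  (≈ 21.8444)

|AB| ∈ {30}
|BC| ∈ {16}
|AC| ∈ {2·√(289 - 120·√(2))}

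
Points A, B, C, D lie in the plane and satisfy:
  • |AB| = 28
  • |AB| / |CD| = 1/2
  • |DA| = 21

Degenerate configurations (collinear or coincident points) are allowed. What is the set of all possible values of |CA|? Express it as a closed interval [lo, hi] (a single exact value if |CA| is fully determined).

|CA| ∈ [35, 77]  (≈ [35.0000, 77.0000])

|AB| ∈ {28}
|AD| ∈ {21}
|CD| ∈ {56}
|BD| ∈ [7, 49]
|AC| ∈ [35, 77]
|BC| ∈ [7, 105]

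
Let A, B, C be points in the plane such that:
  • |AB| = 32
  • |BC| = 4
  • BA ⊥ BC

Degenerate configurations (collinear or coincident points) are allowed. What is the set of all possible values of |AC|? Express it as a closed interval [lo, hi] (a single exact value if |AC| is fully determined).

|AB| ∈ {32}
|BC| ∈ {4}
|AC| ∈ {4·√(65)}

|AC| = 4·√(65)  (≈ 32.2490)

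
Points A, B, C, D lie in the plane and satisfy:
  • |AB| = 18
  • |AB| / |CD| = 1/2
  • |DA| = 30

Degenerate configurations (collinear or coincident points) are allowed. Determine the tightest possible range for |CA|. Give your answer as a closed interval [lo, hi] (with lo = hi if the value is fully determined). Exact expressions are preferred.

|CA| ∈ [6, 66]  (≈ [6.0000, 66.0000])

|AB| ∈ {18}
|AD| ∈ {30}
|CD| ∈ {36}
|BD| ∈ [12, 48]
|AC| ∈ [6, 66]
|BC| ∈ [0, 84]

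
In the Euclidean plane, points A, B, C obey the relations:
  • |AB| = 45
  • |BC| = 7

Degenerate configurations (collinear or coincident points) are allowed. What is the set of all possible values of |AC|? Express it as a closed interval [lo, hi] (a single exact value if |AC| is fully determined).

|AB| ∈ {45}
|BC| ∈ {7}
|AC| ∈ [38, 52]

|AC| ∈ [38, 52]  (≈ [38.0000, 52.0000])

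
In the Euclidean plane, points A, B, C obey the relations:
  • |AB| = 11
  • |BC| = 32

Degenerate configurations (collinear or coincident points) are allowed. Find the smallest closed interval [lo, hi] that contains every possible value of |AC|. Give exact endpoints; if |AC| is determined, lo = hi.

|AC| ∈ [21, 43]  (≈ [21.0000, 43.0000])

|AB| ∈ {11}
|BC| ∈ {32}
|AC| ∈ [21, 43]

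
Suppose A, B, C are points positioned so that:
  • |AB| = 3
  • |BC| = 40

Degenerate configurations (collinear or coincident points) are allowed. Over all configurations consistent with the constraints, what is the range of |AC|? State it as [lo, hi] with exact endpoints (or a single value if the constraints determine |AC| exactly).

|AC| ∈ [37, 43]  (≈ [37.0000, 43.0000])

|AB| ∈ {3}
|BC| ∈ {40}
|AC| ∈ [37, 43]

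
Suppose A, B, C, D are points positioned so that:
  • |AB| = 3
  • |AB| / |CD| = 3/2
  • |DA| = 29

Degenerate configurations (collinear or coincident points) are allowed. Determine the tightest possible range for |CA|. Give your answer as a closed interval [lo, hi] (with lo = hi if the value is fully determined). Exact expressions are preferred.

|CA| ∈ [27, 31]  (≈ [27.0000, 31.0000])

|AB| ∈ {3}
|AD| ∈ {29}
|CD| ∈ {2}
|BD| ∈ [26, 32]
|AC| ∈ [27, 31]
|BC| ∈ [24, 34]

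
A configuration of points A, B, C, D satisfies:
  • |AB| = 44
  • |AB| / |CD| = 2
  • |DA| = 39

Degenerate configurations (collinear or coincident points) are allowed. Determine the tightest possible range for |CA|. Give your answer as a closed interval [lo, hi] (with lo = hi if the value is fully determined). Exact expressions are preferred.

|AB| ∈ {44}
|AD| ∈ {39}
|CD| ∈ {22}
|BD| ∈ [5, 83]
|AC| ∈ [17, 61]
|BC| ∈ [0, 105]

|CA| ∈ [17, 61]  (≈ [17.0000, 61.0000])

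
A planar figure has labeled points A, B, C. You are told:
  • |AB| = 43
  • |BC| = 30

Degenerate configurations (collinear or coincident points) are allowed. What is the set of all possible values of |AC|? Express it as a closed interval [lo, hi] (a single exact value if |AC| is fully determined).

|AB| ∈ {43}
|BC| ∈ {30}
|AC| ∈ [13, 73]

|AC| ∈ [13, 73]  (≈ [13.0000, 73.0000])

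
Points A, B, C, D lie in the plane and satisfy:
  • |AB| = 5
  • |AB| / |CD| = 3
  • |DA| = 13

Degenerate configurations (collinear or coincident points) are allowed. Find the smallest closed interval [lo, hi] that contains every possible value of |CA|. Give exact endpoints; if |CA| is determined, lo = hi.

|CA| ∈ [34/3, 44/3]  (≈ [11.3333, 14.6667])

|AB| ∈ {5}
|AD| ∈ {13}
|CD| ∈ {5/3}
|BD| ∈ [8, 18]
|AC| ∈ [34/3, 44/3]
|BC| ∈ [19/3, 59/3]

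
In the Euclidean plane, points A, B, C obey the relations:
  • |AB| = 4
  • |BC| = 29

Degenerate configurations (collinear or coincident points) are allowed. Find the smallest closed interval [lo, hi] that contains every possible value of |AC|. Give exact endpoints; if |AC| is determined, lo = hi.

|AC| ∈ [25, 33]  (≈ [25.0000, 33.0000])

|AB| ∈ {4}
|BC| ∈ {29}
|AC| ∈ [25, 33]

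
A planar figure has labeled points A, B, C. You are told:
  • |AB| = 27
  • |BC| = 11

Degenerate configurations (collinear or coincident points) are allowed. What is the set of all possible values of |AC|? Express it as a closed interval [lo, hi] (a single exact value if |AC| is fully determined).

|AC| ∈ [16, 38]  (≈ [16.0000, 38.0000])

|AB| ∈ {27}
|BC| ∈ {11}
|AC| ∈ [16, 38]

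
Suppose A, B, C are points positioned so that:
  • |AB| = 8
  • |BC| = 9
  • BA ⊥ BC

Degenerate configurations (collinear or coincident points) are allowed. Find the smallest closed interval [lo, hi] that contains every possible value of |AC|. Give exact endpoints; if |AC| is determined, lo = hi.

|AB| ∈ {8}
|BC| ∈ {9}
|AC| ∈ {√(145)}

|AC| = √(145)  (≈ 12.0416)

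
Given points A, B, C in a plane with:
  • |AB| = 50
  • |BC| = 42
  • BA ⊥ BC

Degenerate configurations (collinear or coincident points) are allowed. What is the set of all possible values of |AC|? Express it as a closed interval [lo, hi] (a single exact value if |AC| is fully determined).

|AC| = 2·√(1066)  (≈ 65.2993)

|AB| ∈ {50}
|BC| ∈ {42}
|AC| ∈ {2·√(1066)}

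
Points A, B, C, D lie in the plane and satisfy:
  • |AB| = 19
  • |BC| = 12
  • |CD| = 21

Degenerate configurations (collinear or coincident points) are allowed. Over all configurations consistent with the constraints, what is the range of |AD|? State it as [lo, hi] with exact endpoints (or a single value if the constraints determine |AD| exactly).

|AB| ∈ {19}
|BC| ∈ {12}
|CD| ∈ {21}
|AC| ∈ [7, 31]
|BD| ∈ [9, 33]
|AD| ∈ [0, 52]

|AD| ∈ [0, 52]  (≈ [0.0000, 52.0000])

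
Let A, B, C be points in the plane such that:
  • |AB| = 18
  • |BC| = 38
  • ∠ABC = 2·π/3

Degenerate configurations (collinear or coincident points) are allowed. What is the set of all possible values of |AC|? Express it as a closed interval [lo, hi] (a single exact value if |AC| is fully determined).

|AB| ∈ {18}
|BC| ∈ {38}
|AC| ∈ {2·√(613)}

|AC| = 2·√(613)  (≈ 49.5177)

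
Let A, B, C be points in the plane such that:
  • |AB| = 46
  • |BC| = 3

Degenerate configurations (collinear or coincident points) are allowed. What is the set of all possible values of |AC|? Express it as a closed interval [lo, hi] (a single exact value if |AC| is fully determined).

|AB| ∈ {46}
|BC| ∈ {3}
|AC| ∈ [43, 49]

|AC| ∈ [43, 49]  (≈ [43.0000, 49.0000])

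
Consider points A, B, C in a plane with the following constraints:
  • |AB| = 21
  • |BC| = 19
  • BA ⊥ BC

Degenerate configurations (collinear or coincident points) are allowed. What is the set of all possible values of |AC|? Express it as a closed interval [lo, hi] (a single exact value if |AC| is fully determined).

|AB| ∈ {21}
|BC| ∈ {19}
|AC| ∈ {√(802)}

|AC| = √(802)  (≈ 28.3196)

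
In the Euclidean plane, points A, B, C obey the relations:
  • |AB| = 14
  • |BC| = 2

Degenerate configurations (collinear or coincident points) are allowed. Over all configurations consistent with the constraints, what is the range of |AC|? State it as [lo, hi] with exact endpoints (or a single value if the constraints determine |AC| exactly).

|AB| ∈ {14}
|BC| ∈ {2}
|AC| ∈ [12, 16]

|AC| ∈ [12, 16]  (≈ [12.0000, 16.0000])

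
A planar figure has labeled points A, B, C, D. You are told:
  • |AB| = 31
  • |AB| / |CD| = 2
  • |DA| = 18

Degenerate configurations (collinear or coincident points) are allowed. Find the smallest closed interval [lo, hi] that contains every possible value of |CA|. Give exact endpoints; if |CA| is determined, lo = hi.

|CA| ∈ [5/2, 67/2]  (≈ [2.5000, 33.5000])

|AB| ∈ {31}
|AD| ∈ {18}
|CD| ∈ {31/2}
|BD| ∈ [13, 49]
|AC| ∈ [5/2, 67/2]
|BC| ∈ [0, 129/2]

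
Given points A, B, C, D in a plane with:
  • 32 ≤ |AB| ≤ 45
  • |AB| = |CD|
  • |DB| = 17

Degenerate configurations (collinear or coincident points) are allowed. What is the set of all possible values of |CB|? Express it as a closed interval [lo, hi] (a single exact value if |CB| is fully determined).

|CB| ∈ [15, 62]  (≈ [15.0000, 62.0000])

|AB| ∈ [32, 45]
|BD| ∈ {17}
|CD| ∈ [32, 45]
|AD| ∈ [15, 62]
|BC| ∈ [15, 62]
|AC| ∈ [0, 107]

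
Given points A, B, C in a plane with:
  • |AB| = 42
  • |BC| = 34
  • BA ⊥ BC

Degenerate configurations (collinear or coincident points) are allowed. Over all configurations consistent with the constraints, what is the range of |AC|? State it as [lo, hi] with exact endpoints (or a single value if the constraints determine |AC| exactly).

|AC| = 2·√(730)  (≈ 54.0370)

|AB| ∈ {42}
|BC| ∈ {34}
|AC| ∈ {2·√(730)}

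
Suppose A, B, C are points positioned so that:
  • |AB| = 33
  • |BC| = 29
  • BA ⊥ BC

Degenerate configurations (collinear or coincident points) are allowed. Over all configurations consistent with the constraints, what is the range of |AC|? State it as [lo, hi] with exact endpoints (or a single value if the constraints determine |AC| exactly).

|AB| ∈ {33}
|BC| ∈ {29}
|AC| ∈ {√(1930)}

|AC| = √(1930)  (≈ 43.9318)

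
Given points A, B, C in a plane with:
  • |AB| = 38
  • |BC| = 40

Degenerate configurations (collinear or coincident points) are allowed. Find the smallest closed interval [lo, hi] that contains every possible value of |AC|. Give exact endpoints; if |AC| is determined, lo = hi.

|AB| ∈ {38}
|BC| ∈ {40}
|AC| ∈ [2, 78]

|AC| ∈ [2, 78]  (≈ [2.0000, 78.0000])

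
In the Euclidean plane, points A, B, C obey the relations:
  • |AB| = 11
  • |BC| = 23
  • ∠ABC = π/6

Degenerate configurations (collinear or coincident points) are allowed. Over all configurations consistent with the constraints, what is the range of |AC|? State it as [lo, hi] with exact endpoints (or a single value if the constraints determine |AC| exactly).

|AB| ∈ {11}
|BC| ∈ {23}
|AC| ∈ {√(650 - 253·√(3))}

|AC| = √(650 - 253·√(3))  (≈ 14.5530)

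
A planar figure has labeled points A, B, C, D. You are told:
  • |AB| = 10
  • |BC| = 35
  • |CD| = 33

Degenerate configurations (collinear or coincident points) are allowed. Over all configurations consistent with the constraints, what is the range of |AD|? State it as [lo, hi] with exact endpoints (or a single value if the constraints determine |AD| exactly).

|AD| ∈ [0, 78]  (≈ [0.0000, 78.0000])

|AB| ∈ {10}
|BC| ∈ {35}
|CD| ∈ {33}
|AC| ∈ [25, 45]
|BD| ∈ [2, 68]
|AD| ∈ [0, 78]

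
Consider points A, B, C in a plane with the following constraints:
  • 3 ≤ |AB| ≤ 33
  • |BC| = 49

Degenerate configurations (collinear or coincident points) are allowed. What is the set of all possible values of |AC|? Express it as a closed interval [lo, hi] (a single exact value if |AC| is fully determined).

|AB| ∈ [3, 33]
|BC| ∈ {49}
|AC| ∈ [16, 82]

|AC| ∈ [16, 82]  (≈ [16.0000, 82.0000])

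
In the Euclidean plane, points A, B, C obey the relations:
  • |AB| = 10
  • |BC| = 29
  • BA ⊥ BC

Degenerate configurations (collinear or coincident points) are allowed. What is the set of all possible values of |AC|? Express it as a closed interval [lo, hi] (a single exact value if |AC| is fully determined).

|AC| = √(941)  (≈ 30.6757)

|AB| ∈ {10}
|BC| ∈ {29}
|AC| ∈ {√(941)}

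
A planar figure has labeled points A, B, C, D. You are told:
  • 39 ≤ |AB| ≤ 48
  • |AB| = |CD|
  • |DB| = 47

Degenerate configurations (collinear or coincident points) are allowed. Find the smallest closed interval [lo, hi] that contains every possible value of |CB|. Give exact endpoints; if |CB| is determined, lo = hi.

|CB| ∈ [0, 95]  (≈ [0.0000, 95.0000])

|AB| ∈ [39, 48]
|BD| ∈ {47}
|CD| ∈ [39, 48]
|AD| ∈ [0, 95]
|BC| ∈ [0, 95]
|AC| ∈ [0, 143]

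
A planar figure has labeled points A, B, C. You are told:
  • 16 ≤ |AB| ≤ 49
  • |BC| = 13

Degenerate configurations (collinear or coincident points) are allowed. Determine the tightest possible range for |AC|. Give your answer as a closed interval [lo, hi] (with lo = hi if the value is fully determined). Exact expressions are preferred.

|AB| ∈ [16, 49]
|BC| ∈ {13}
|AC| ∈ [3, 62]

|AC| ∈ [3, 62]  (≈ [3.0000, 62.0000])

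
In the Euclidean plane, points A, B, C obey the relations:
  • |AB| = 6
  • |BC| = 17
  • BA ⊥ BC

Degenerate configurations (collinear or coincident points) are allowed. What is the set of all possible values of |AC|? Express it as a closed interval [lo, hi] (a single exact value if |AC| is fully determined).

|AB| ∈ {6}
|BC| ∈ {17}
|AC| ∈ {5·√(13)}

|AC| = 5·√(13)  (≈ 18.0278)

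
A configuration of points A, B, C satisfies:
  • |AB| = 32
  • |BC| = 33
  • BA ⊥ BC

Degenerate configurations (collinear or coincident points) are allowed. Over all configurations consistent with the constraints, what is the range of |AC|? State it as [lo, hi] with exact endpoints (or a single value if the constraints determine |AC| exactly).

|AC| = √(2113)  (≈ 45.9674)

|AB| ∈ {32}
|BC| ∈ {33}
|AC| ∈ {√(2113)}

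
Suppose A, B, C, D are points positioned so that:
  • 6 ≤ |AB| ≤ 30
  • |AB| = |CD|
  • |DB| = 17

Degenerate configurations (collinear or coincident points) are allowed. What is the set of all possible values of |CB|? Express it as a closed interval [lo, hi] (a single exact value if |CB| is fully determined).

|CB| ∈ [0, 47]  (≈ [0.0000, 47.0000])

|AB| ∈ [6, 30]
|BD| ∈ {17}
|CD| ∈ [6, 30]
|AD| ∈ [0, 47]
|BC| ∈ [0, 47]
|AC| ∈ [0, 77]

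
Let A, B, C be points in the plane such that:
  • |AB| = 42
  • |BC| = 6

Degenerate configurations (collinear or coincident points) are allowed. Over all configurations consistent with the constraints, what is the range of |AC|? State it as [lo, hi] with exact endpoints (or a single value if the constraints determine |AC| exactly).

|AB| ∈ {42}
|BC| ∈ {6}
|AC| ∈ [36, 48]

|AC| ∈ [36, 48]  (≈ [36.0000, 48.0000])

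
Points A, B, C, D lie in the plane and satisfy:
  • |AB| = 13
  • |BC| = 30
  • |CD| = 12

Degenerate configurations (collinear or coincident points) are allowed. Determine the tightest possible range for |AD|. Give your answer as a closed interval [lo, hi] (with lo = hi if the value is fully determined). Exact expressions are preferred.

|AD| ∈ [5, 55]  (≈ [5.0000, 55.0000])

|AB| ∈ {13}
|BC| ∈ {30}
|CD| ∈ {12}
|AC| ∈ [17, 43]
|BD| ∈ [18, 42]
|AD| ∈ [5, 55]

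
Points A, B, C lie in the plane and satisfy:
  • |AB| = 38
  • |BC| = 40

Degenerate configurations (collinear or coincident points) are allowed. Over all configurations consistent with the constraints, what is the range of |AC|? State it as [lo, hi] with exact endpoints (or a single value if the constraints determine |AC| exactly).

|AC| ∈ [2, 78]  (≈ [2.0000, 78.0000])

|AB| ∈ {38}
|BC| ∈ {40}
|AC| ∈ [2, 78]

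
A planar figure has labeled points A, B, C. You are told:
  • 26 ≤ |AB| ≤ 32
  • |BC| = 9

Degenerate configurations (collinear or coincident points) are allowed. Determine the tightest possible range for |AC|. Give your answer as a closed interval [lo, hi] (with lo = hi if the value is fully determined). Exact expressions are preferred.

|AC| ∈ [17, 41]  (≈ [17.0000, 41.0000])

|AB| ∈ [26, 32]
|BC| ∈ {9}
|AC| ∈ [17, 41]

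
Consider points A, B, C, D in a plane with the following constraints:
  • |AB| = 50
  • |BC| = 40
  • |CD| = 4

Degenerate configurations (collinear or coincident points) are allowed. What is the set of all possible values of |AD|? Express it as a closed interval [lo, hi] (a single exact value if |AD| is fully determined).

|AD| ∈ [6, 94]  (≈ [6.0000, 94.0000])

|AB| ∈ {50}
|BC| ∈ {40}
|CD| ∈ {4}
|AC| ∈ [10, 90]
|BD| ∈ [36, 44]
|AD| ∈ [6, 94]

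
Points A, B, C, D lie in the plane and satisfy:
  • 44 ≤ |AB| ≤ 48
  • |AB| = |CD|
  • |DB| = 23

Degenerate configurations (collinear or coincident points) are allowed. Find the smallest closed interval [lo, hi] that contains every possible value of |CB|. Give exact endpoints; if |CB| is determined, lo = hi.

|CB| ∈ [21, 71]  (≈ [21.0000, 71.0000])

|AB| ∈ [44, 48]
|BD| ∈ {23}
|CD| ∈ [44, 48]
|AD| ∈ [21, 71]
|BC| ∈ [21, 71]
|AC| ∈ [0, 119]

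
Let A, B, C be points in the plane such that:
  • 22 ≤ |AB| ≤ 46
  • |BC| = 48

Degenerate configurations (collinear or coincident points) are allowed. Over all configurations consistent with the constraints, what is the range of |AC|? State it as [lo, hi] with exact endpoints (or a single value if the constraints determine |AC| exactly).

|AB| ∈ [22, 46]
|BC| ∈ {48}
|AC| ∈ [2, 94]

|AC| ∈ [2, 94]  (≈ [2.0000, 94.0000])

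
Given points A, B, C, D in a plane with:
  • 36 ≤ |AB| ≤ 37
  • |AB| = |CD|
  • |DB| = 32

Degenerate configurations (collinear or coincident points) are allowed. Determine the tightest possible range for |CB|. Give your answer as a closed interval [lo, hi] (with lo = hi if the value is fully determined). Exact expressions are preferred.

|CB| ∈ [4, 69]  (≈ [4.0000, 69.0000])

|AB| ∈ [36, 37]
|BD| ∈ {32}
|CD| ∈ [36, 37]
|AD| ∈ [4, 69]
|BC| ∈ [4, 69]
|AC| ∈ [0, 106]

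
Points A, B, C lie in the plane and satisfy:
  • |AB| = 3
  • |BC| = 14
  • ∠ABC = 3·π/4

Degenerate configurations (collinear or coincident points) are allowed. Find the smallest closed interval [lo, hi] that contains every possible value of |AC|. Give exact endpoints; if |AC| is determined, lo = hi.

|AC| = √(42·√(2) + 205)  (≈ 16.2603)

|AB| ∈ {3}
|BC| ∈ {14}
|AC| ∈ {√(42·√(2) + 205)}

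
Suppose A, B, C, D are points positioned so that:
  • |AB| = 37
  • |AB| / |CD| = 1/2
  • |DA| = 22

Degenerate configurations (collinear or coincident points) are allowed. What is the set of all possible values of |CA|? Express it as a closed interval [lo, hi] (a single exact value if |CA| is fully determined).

|AB| ∈ {37}
|AD| ∈ {22}
|CD| ∈ {74}
|BD| ∈ [15, 59]
|AC| ∈ [52, 96]
|BC| ∈ [15, 133]

|CA| ∈ [52, 96]  (≈ [52.0000, 96.0000])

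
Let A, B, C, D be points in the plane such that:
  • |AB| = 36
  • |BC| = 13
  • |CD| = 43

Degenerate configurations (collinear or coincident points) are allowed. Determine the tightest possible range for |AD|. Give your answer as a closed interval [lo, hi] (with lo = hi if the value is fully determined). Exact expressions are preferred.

|AD| ∈ [0, 92]  (≈ [0.0000, 92.0000])

|AB| ∈ {36}
|BC| ∈ {13}
|CD| ∈ {43}
|AC| ∈ [23, 49]
|BD| ∈ [30, 56]
|AD| ∈ [0, 92]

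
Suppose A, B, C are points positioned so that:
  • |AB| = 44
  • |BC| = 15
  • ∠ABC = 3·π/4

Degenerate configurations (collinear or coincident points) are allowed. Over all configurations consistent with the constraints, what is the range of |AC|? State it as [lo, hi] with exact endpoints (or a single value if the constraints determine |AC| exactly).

|AB| ∈ {44}
|BC| ∈ {15}
|AC| ∈ {√(660·√(2) + 2161)}

|AC| = √(660·√(2) + 2161)  (≈ 55.6272)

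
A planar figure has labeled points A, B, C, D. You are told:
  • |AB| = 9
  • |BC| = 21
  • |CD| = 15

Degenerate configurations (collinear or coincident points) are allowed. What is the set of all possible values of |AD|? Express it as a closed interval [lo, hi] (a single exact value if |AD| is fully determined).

|AB| ∈ {9}
|BC| ∈ {21}
|CD| ∈ {15}
|AC| ∈ [12, 30]
|BD| ∈ [6, 36]
|AD| ∈ [0, 45]

|AD| ∈ [0, 45]  (≈ [0.0000, 45.0000])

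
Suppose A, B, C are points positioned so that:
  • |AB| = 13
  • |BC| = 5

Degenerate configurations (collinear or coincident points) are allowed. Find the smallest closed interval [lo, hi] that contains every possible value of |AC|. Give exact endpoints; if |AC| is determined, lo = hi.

|AC| ∈ [8, 18]  (≈ [8.0000, 18.0000])

|AB| ∈ {13}
|BC| ∈ {5}
|AC| ∈ [8, 18]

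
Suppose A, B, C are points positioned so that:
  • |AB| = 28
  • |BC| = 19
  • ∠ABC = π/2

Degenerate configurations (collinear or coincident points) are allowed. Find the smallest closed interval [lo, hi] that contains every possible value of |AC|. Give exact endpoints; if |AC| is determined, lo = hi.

|AB| ∈ {28}
|BC| ∈ {19}
|AC| ∈ {√(1145)}

|AC| = √(1145)  (≈ 33.8378)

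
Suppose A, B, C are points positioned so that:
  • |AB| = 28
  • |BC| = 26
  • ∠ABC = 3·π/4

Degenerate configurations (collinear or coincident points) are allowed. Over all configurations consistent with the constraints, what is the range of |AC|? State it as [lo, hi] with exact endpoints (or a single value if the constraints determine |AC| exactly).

|AC| = 2·√(182·√(2) + 365)  (≈ 49.8954)

|AB| ∈ {28}
|BC| ∈ {26}
|AC| ∈ {2·√(182·√(2) + 365)}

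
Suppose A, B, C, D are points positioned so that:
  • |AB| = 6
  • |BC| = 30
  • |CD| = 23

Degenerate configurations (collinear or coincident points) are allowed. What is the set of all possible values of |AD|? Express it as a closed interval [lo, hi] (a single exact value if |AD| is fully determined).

|AB| ∈ {6}
|BC| ∈ {30}
|CD| ∈ {23}
|AC| ∈ [24, 36]
|BD| ∈ [7, 53]
|AD| ∈ [1, 59]

|AD| ∈ [1, 59]  (≈ [1.0000, 59.0000])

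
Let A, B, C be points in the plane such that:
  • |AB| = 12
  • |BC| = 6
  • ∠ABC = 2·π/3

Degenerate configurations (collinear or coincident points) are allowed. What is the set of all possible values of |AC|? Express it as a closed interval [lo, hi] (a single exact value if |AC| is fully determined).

|AC| = 6·√(7)  (≈ 15.8745)

|AB| ∈ {12}
|BC| ∈ {6}
|AC| ∈ {6·√(7)}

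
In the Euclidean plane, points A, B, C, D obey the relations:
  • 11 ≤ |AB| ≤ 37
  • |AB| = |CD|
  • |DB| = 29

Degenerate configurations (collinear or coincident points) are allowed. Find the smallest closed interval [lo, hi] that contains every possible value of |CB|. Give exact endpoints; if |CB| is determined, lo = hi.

|CB| ∈ [0, 66]  (≈ [0.0000, 66.0000])

|AB| ∈ [11, 37]
|BD| ∈ {29}
|CD| ∈ [11, 37]
|AD| ∈ [0, 66]
|BC| ∈ [0, 66]
|AC| ∈ [0, 103]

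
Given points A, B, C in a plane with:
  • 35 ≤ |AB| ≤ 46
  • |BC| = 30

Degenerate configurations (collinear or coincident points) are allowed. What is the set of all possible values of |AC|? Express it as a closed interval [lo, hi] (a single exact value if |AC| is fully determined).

|AC| ∈ [5, 76]  (≈ [5.0000, 76.0000])

|AB| ∈ [35, 46]
|BC| ∈ {30}
|AC| ∈ [5, 76]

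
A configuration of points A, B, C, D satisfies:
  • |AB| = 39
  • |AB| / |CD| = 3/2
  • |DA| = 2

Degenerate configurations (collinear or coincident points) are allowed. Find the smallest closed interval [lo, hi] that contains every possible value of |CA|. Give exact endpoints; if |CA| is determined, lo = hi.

|AB| ∈ {39}
|AD| ∈ {2}
|CD| ∈ {26}
|BD| ∈ [37, 41]
|AC| ∈ [24, 28]
|BC| ∈ [11, 67]

|CA| ∈ [24, 28]  (≈ [24.0000, 28.0000])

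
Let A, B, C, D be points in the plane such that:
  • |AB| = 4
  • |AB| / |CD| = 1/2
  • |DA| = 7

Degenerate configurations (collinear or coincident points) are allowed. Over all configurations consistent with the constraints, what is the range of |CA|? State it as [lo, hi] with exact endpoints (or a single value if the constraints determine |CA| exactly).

|CA| ∈ [1, 15]  (≈ [1.0000, 15.0000])

|AB| ∈ {4}
|AD| ∈ {7}
|CD| ∈ {8}
|BD| ∈ [3, 11]
|AC| ∈ [1, 15]
|BC| ∈ [0, 19]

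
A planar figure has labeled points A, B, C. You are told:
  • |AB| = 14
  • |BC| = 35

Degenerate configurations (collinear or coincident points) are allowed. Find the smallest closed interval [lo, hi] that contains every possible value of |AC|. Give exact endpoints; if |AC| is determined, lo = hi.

|AB| ∈ {14}
|BC| ∈ {35}
|AC| ∈ [21, 49]

|AC| ∈ [21, 49]  (≈ [21.0000, 49.0000])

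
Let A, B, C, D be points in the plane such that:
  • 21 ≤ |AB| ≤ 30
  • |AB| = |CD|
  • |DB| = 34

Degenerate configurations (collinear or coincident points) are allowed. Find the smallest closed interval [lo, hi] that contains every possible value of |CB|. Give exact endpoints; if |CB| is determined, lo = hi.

|CB| ∈ [4, 64]  (≈ [4.0000, 64.0000])

|AB| ∈ [21, 30]
|BD| ∈ {34}
|CD| ∈ [21, 30]
|AD| ∈ [4, 64]
|BC| ∈ [4, 64]
|AC| ∈ [0, 94]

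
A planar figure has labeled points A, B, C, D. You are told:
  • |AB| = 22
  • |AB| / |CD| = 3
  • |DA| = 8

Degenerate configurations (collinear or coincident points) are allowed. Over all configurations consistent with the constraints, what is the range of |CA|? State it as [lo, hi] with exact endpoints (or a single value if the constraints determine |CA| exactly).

|CA| ∈ [2/3, 46/3]  (≈ [0.6667, 15.3333])

|AB| ∈ {22}
|AD| ∈ {8}
|CD| ∈ {22/3}
|BD| ∈ [14, 30]
|AC| ∈ [2/3, 46/3]
|BC| ∈ [20/3, 112/3]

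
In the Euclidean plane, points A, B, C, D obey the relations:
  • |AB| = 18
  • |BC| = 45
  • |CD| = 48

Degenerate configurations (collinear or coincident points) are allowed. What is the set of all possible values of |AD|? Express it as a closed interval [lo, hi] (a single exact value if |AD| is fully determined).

|AB| ∈ {18}
|BC| ∈ {45}
|CD| ∈ {48}
|AC| ∈ [27, 63]
|BD| ∈ [3, 93]
|AD| ∈ [0, 111]

|AD| ∈ [0, 111]  (≈ [0.0000, 111.0000])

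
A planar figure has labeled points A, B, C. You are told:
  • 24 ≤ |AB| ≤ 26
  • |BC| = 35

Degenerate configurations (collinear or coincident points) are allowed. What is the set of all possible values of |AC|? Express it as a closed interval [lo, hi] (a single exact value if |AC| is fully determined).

|AB| ∈ [24, 26]
|BC| ∈ {35}
|AC| ∈ [9, 61]

|AC| ∈ [9, 61]  (≈ [9.0000, 61.0000])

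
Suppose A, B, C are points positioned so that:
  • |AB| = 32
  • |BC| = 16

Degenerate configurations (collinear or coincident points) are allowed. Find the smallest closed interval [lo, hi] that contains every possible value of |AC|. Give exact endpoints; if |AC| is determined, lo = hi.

|AC| ∈ [16, 48]  (≈ [16.0000, 48.0000])

|AB| ∈ {32}
|BC| ∈ {16}
|AC| ∈ [16, 48]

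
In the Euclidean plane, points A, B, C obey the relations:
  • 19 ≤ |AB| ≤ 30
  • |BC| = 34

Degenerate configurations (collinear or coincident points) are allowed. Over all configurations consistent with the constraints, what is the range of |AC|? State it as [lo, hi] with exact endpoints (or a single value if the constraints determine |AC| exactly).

|AC| ∈ [4, 64]  (≈ [4.0000, 64.0000])

|AB| ∈ [19, 30]
|BC| ∈ {34}
|AC| ∈ [4, 64]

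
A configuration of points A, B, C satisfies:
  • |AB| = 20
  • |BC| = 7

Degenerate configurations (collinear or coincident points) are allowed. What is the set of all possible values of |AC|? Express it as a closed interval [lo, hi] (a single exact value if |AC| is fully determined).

|AC| ∈ [13, 27]  (≈ [13.0000, 27.0000])

|AB| ∈ {20}
|BC| ∈ {7}
|AC| ∈ [13, 27]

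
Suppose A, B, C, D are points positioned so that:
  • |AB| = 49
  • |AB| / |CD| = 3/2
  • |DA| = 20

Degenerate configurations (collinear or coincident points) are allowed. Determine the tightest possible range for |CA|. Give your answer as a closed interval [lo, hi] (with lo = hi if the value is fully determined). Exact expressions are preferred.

|AB| ∈ {49}
|AD| ∈ {20}
|CD| ∈ {98/3}
|BD| ∈ [29, 69]
|AC| ∈ [38/3, 158/3]
|BC| ∈ [0, 305/3]

|CA| ∈ [38/3, 158/3]  (≈ [12.6667, 52.6667])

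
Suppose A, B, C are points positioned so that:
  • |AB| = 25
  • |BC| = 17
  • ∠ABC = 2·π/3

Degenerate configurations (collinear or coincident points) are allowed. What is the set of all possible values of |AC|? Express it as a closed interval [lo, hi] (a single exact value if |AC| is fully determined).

|AB| ∈ {25}
|BC| ∈ {17}
|AC| ∈ {√(1339)}

|AC| = √(1339)  (≈ 36.5923)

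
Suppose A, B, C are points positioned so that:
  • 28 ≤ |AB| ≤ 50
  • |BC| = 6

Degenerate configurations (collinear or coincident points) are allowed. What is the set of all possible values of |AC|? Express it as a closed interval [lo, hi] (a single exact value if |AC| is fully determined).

|AC| ∈ [22, 56]  (≈ [22.0000, 56.0000])

|AB| ∈ [28, 50]
|BC| ∈ {6}
|AC| ∈ [22, 56]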